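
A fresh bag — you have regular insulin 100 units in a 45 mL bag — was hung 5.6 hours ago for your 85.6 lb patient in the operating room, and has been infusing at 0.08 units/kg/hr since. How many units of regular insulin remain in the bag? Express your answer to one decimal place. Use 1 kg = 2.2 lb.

Weight = 85.6 lb ÷ 2.2 lb/kg = 38.90909 kg
Dose = 0.08 units/kg/hr × 38.90909 kg = 3.112727 units/hr
Concentration = 100 units ÷ 45 mL = 2.222222 units/mL
Rate = 3.112727 units/hr ÷ 2.222222 units/mL = 1.400727 mL/hr
Volume infused = 1.400727 mL/hr × 5.6 hr = 7.844073 mL
Volume remaining = 45 − 7.844073 = 37.15593 mL
Drug remaining = 37.15593 mL × 2.222222 units/mL = 82.56873 units

82.6 units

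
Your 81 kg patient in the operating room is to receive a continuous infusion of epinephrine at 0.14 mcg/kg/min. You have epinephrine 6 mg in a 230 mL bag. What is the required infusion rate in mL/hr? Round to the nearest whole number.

26 mL/hr

Dose = 0.14 mcg/kg/min × 81 kg = 11.34 mcg/min
11.34 mcg/min × 60 min/hr = 680.4 mcg/hr
Concentration = 6 mg ÷ 230 mL = 0.02608696 mg/mL = 26.08696 mcg/mL
Rate = 680.4 mcg/hr ÷ 26.08696 mcg/mL = 26.082 mL/hr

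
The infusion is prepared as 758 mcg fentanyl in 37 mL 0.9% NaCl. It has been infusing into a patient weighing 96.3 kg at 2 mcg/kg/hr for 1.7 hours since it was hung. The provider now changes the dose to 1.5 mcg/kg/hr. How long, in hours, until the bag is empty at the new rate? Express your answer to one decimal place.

Initial rate:
Dose = 2 mcg/kg/hr × 96.3 kg = 192.6 mcg/hr
Concentration = 758 mcg ÷ 37 mL = 20.48649 mcg/mL
Rate = 192.6 mcg/hr ÷ 20.48649 mcg/mL = 9.401319 mL/hr
Volume infused so far = 9.401319 mL/hr × 1.7 hr = 15.98224 mL
Volume remaining = 37 − 15.98224 = 21.01776 mL
New rate:
Dose = 1.5 mcg/kg/hr × 96.3 kg = 144.45 mcg/hr
Rate = 144.45 mcg/hr ÷ 20.48649 mcg/mL = 7.050989 mL/hr
Time remaining = 21.01776 mL ÷ 7.050989 mL/hr = 2.980824 hr

3.0 hours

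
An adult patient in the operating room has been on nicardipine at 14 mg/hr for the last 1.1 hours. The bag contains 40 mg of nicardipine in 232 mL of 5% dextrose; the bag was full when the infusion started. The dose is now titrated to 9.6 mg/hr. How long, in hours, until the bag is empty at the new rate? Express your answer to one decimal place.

Initial rate:
Concentration = 40 mg ÷ 232 mL = 0.1724138 mg/mL
Rate = 14 mg/hr ÷ 0.1724138 mg/mL = 81.2 mL/hr
Volume infused so far = 81.2 mL/hr × 1.1 hr = 89.32 mL
Volume remaining = 232 − 89.32 = 142.68 mL
New rate:
Rate = 9.6 mg/hr ÷ 0.1724138 mg/mL = 55.68 mL/hr
Time remaining = 142.68 mL ÷ 55.68 mL/hr = 2.5625 hr

2.6 hours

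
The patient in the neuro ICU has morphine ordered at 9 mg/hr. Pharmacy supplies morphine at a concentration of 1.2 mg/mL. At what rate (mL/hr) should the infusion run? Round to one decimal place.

Rate = 9 mg/hr ÷ 1.2 mg/mL = 7.5 mL/hr

7.5 mL/hr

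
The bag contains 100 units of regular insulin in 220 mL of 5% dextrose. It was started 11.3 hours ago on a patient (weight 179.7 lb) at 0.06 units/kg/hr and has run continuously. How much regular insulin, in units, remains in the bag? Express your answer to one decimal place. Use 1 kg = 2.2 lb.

Weight = 179.7 lb ÷ 2.2 lb/kg = 81.68182 kg
Dose = 0.06 units/kg/hr × 81.68182 kg = 4.900909 units/hr
Concentration = 100 units ÷ 220 mL = 0.4545455 units/mL
Rate = 4.900909 units/hr ÷ 0.4545455 units/mL = 10.782 mL/hr
Volume infused = 10.782 mL/hr × 11.3 hr = 121.8366 mL
Volume remaining = 220 − 121.8366 = 98.1634 mL
Drug remaining = 98.1634 mL × 0.4545455 units/mL = 44.61973 units

44.6 units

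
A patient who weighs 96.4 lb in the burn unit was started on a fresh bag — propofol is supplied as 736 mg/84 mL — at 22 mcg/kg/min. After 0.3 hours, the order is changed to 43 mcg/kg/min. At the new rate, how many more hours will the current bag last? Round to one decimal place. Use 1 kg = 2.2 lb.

Initial rate:
Weight = 96.4 lb ÷ 2.2 lb/kg = 43.81818 kg
Dose = 22 mcg/kg/min × 43.81818 kg = 964 mcg/min
964 mcg/min × 60 min/hr = 57840 mcg/hr
Concentration = 736 mg ÷ 84 mL = 8.761905 mg/mL = 8761.905 mcg/mL
Rate = 57840 mcg/hr ÷ 8761.905 mcg/mL = 6.601304 mL/hr
Volume infused so far = 6.601304 mL/hr × 0.3 hr = 1.980391 mL
Volume remaining = 84 − 1.980391 = 82.01961 mL
New rate:
Dose = 43 mcg/kg/min × 43.81818 kg = 1884.182 mcg/min
1884.182 mcg/min × 60 min/hr = 113050.9 mcg/hr
Rate = 113050.9 mcg/hr ÷ 8761.905 mcg/mL = 12.90255 mL/hr
Time remaining = 82.01961 mL ÷ 12.90255 mL/hr = 6.356853 hr

6.4 hours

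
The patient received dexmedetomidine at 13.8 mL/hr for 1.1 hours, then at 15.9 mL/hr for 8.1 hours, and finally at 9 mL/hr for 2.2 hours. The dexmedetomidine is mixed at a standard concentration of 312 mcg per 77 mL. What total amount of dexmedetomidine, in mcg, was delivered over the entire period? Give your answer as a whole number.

664 mcg

Concentration = 312 mcg ÷ 77 mL = 4.051948 mcg/mL
Stage 1: 13.8 mL/hr × 1.1 hr = 15.18 mL → 15.18 mL × 4.051948 mcg/mL = 61.50857 mcg
Stage 2: 15.9 mL/hr × 8.1 hr = 128.79 mL → 128.79 mL × 4.051948 mcg/mL = 521.8504 mcg
Stage 3: 9 mL/hr × 2.2 hr = 19.8 mL → 19.8 mL × 4.051948 mcg/mL = 80.22857 mcg
Total = 61.50857 + 521.8504 + 80.22857 = 663.5875 mcg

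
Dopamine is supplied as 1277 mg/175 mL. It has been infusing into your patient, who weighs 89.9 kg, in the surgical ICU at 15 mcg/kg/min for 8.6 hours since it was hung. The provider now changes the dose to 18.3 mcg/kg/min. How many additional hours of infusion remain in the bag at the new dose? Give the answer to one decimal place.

Initial rate:
Dose = 15 mcg/kg/min × 89.9 kg = 1348.5 mcg/min
1348.5 mcg/min × 60 min/hr = 80910 mcg/hr
Concentration = 1277 mg ÷ 175 mL = 7.297143 mg/mL = 7297.143 mcg/mL
Rate = 80910 mcg/hr ÷ 7297.143 mcg/mL = 11.0879 mL/hr
Volume infused so far = 11.0879 mL/hr × 8.6 hr = 95.35595 mL
Volume remaining = 175 − 95.35595 = 79.64405 mL
New rate:
Dose = 18.3 mcg/kg/min × 89.9 kg = 1645.17 mcg/min
1645.17 mcg/min × 60 min/hr = 98710.2 mcg/hr
Rate = 98710.2 mcg/hr ÷ 7297.143 mcg/mL = 13.52724 mL/hr
Time remaining = 79.64405 mL ÷ 13.52724 mL/hr = 5.887679 hr

5.9 hours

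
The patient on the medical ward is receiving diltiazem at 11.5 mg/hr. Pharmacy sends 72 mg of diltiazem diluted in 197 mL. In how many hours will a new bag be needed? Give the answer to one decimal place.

6.3 hours

Concentration = 72 mg ÷ 197 mL = 0.3654822 mg/mL
Rate = 11.5 mg/hr ÷ 0.3654822 mg/mL = 31.46528 mL/hr
Duration = 197 mL ÷ 31.46528 mL/hr = 6.26087 hr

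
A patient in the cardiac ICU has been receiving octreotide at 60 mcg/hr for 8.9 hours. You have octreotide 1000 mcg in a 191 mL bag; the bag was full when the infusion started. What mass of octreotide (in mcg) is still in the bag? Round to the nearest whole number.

Concentration = 1000 mcg ÷ 191 mL = 5.235602 mcg/mL
Rate = 60 mcg/hr ÷ 5.235602 mcg/mL = 11.46 mL/hr
Volume infused = 11.46 mL/hr × 8.9 hr = 101.994 mL
Volume remaining = 191 − 101.994 = 89.006 mL
Drug remaining = 89.006 mL × 5.235602 mcg/mL = 466 mcg

466 mcg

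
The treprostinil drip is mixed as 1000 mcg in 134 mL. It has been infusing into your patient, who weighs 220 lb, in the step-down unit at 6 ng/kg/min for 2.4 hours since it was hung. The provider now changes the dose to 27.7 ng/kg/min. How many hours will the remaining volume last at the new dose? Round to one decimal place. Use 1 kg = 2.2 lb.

Initial rate:
Weight = 220 lb ÷ 2.2 lb/kg = 100 kg
Dose = 6 ng/kg/min × 100 kg = 600 ng/min
600 ng/min × 60 min/hr = 36000 ng/hr
Concentration = 1000 mcg ÷ 134 mL = 7.462687 mcg/mL = 7462.687 ng/mL
Rate = 36000 ng/hr ÷ 7462.687 ng/mL = 4.824 mL/hr
Volume infused so far = 4.824 mL/hr × 2.4 hr = 11.5776 mL
Volume remaining = 134 − 11.5776 = 122.4224 mL
New rate:
Dose = 27.7 ng/kg/min × 100 kg = 2770 ng/min
2770 ng/min × 60 min/hr = 166200 ng/hr
Rate = 166200 ng/hr ÷ 7462.687 ng/mL = 22.2708 mL/hr
Time remaining = 122.4224 mL ÷ 22.2708 mL/hr = 5.496992 hr

5.5 hours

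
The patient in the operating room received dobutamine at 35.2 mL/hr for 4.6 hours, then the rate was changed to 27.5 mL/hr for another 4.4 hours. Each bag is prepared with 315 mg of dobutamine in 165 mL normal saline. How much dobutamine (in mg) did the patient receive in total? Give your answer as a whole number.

540 mg

Concentration = 315 mg ÷ 165 mL = 1.909091 mg/mL
Stage 1: 35.2 mL/hr × 4.6 hr = 161.92 mL → 161.92 mL × 1.909091 mg/mL = 309.12 mg
Stage 2: 27.5 mL/hr × 4.4 hr = 121 mL → 121 mL × 1.909091 mg/mL = 231 mg
Total = 309.12 + 231 = 540.12 mg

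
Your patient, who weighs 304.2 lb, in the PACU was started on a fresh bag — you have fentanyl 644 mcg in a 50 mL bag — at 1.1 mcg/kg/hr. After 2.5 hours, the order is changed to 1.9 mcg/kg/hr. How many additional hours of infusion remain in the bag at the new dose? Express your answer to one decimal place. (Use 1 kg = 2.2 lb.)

Initial rate:
Weight = 304.2 lb ÷ 2.2 lb/kg = 138.2727 kg
Dose = 1.1 mcg/kg/hr × 138.2727 kg = 152.1 mcg/hr
Concentration = 644 mcg ÷ 50 mL = 12.88 mcg/mL
Rate = 152.1 mcg/hr ÷ 12.88 mcg/mL = 11.80901 mL/hr
Volume infused so far = 11.80901 mL/hr × 2.5 hr = 29.52252 mL
Volume remaining = 50 − 29.52252 = 20.47748 mL
New rate:
Dose = 1.9 mcg/kg/hr × 138.2727 kg = 262.7182 mcg/hr
Rate = 262.7182 mcg/hr ÷ 12.88 mcg/mL = 20.39737 mL/hr
Time remaining = 20.47748 mL ÷ 20.39737 mL/hr = 1.003927 hr

1.0 hours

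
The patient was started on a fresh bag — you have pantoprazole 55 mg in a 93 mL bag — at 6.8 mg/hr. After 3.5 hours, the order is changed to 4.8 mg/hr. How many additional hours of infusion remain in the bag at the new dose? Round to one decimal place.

6.5 hours

Initial rate:
Concentration = 55 mg ÷ 93 mL = 0.5913978 mg/mL
Rate = 6.8 mg/hr ÷ 0.5913978 mg/mL = 11.49818 mL/hr
Volume infused so far = 11.49818 mL/hr × 3.5 hr = 40.24364 mL
Volume remaining = 93 − 40.24364 = 52.75636 mL
New rate:
Rate = 4.8 mg/hr ÷ 0.5913978 mg/mL = 8.116364 mL/hr
Time remaining = 52.75636 mL ÷ 8.116364 mL/hr = 6.5 hr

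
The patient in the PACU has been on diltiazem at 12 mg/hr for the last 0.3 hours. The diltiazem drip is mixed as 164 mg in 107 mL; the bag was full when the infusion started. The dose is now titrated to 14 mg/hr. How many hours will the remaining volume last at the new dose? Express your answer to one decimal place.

11.5 hours

Initial rate:
Concentration = 164 mg ÷ 107 mL = 1.53271 mg/mL
Rate = 12 mg/hr ÷ 1.53271 mg/mL = 7.829268 mL/hr
Volume infused so far = 7.829268 mL/hr × 0.3 hr = 2.34878 mL
Volume remaining = 107 − 2.34878 = 104.6512 mL
New rate:
Rate = 14 mg/hr ÷ 1.53271 mg/mL = 9.134146 mL/hr
Time remaining = 104.6512 mL ÷ 9.134146 mL/hr = 11.45714 hr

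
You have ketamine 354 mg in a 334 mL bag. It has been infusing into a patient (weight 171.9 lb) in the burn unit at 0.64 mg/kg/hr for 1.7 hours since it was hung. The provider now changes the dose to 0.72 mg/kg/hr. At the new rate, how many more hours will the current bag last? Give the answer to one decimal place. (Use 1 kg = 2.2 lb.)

4.8 hours

Initial rate:
Weight = 171.9 lb ÷ 2.2 lb/kg = 78.13636 kg
Dose = 0.64 mg/kg/hr × 78.13636 kg = 50.00727 mg/hr
Concentration = 354 mg ÷ 334 mL = 1.05988 mg/mL
Rate = 50.00727 mg/hr ÷ 1.05988 mg/mL = 47.182 mL/hr
Volume infused so far = 47.182 mL/hr × 1.7 hr = 80.20941 mL
Volume remaining = 334 − 80.20941 = 253.7906 mL
New rate:
Dose = 0.72 mg/kg/hr × 78.13636 kg = 56.25818 mg/hr
Rate = 56.25818 mg/hr ÷ 1.05988 mg/mL = 53.07975 mL/hr
Time remaining = 253.7906 mL ÷ 53.07975 mL/hr = 4.781307 hr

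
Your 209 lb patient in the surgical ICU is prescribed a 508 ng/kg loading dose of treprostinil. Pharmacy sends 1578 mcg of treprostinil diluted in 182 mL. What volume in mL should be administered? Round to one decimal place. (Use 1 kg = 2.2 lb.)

5.6 mL

Weight = 209 lb ÷ 2.2 lb/kg = 95 kg
Dose = 508 ng/kg × 95 kg = 48260 ng
Concentration = 1578 mcg ÷ 182 mL = 8.67033 mcg/mL = 8670.33 ng/mL
Volume = 48260 ng ÷ 8670.33 ng/mL = 5.566109 mL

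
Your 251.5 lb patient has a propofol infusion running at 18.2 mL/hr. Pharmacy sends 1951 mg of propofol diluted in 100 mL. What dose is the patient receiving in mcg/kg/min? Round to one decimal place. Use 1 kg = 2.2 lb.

51.8 mcg/kg/min

Weight = 251.5 lb ÷ 2.2 lb/kg = 114.3182 kg
Concentration = 1951 mg ÷ 100 mL = 19.51 mg/mL = 19510 mcg/mL
Drug rate = 18.2 mL/hr × 19510 mcg/mL = 355082 mcg/hr
355082 mcg/hr ÷ 60 min/hr = 5918.033 mcg/min
5918.033 mcg/min ÷ 114.3182 kg = 51.76808 mcg/kg/min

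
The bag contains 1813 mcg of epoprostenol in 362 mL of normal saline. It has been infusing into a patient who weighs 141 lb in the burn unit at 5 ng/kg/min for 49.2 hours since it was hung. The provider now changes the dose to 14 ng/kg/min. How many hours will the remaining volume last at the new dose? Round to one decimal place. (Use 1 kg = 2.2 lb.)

Initial rate:
Weight = 141 lb ÷ 2.2 lb/kg = 64.09091 kg
Dose = 5 ng/kg/min × 64.09091 kg = 320.4545 ng/min
320.4545 ng/min × 60 min/hr = 19227.27 ng/hr
Concentration = 1813 mcg ÷ 362 mL = 5.008287 mcg/mL = 5008.287 ng/mL
Rate = 19227.27 ng/hr ÷ 5008.287 ng/mL = 3.839091 mL/hr
Volume infused so far = 3.839091 mL/hr × 49.2 hr = 188.8833 mL
Volume remaining = 362 − 188.8833 = 173.1167 mL
New rate:
Dose = 14 ng/kg/min × 64.09091 kg = 897.2727 ng/min
897.2727 ng/min × 60 min/hr = 53836.36 ng/hr
Rate = 53836.36 ng/hr ÷ 5008.287 ng/mL = 10.74946 mL/hr
Time remaining = 173.1167 mL ÷ 10.74946 mL/hr = 16.10469 hr

16.1 hours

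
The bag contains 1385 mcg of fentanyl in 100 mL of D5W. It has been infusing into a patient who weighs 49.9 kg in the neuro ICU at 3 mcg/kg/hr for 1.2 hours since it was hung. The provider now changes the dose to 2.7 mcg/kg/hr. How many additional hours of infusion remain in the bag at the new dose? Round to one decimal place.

8.9 hours

Initial rate:
Dose = 3 mcg/kg/hr × 49.9 kg = 149.7 mcg/hr
Concentration = 1385 mcg ÷ 100 mL = 13.85 mcg/mL
Rate = 149.7 mcg/hr ÷ 13.85 mcg/mL = 10.80866 mL/hr
Volume infused so far = 10.80866 mL/hr × 1.2 hr = 12.9704 mL
Volume remaining = 100 − 12.9704 = 87.0296 mL
New rate:
Dose = 2.7 mcg/kg/hr × 49.9 kg = 134.73 mcg/hr
Rate = 134.73 mcg/hr ÷ 13.85 mcg/mL = 9.727798 mL/hr
Time remaining = 87.0296 mL ÷ 9.727798 mL/hr = 8.946486 hr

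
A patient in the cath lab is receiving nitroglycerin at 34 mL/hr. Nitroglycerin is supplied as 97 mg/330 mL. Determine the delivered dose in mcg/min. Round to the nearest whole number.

Concentration = 97 mg ÷ 330 mL = 0.2939394 mg/mL = 293.9394 mcg/mL
Drug rate = 34 mL/hr × 293.9394 mcg/mL = 9993.939 mcg/hr
9993.939 mcg/hr ÷ 60 min/hr = 166.5657 mcg/min

167 mcg/min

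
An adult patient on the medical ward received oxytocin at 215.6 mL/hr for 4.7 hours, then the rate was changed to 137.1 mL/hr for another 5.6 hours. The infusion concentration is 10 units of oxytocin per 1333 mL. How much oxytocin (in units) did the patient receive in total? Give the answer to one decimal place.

13.4 units

Concentration = 10 units ÷ 1333 mL = 0.007501875 units/mL
Stage 1: 215.6 mL/hr × 4.7 hr = 1013.32 mL → 1013.32 mL × 0.007501875 units/mL = 7.6018 units
Stage 2: 137.1 mL/hr × 5.6 hr = 767.76 mL → 767.76 mL × 0.007501875 units/mL = 5.75964 units
Total = 7.6018 + 5.75964 = 13.36144 units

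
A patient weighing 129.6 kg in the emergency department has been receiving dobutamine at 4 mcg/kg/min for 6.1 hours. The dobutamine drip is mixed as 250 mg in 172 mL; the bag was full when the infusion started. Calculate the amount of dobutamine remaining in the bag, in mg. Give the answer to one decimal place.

Dose = 4 mcg/kg/min × 129.6 kg = 518.4 mcg/min
518.4 mcg/min × 60 min/hr = 31104 mcg/hr
Concentration = 250 mg ÷ 172 mL = 1.453488 mg/mL = 1453.488 mcg/mL
Rate = 31104 mcg/hr ÷ 1453.488 mcg/mL = 21.39955 mL/hr
Volume infused = 21.39955 mL/hr × 6.1 hr = 130.5373 mL
Volume remaining = 172 − 130.5373 = 41.46273 mL
Drug remaining = 41.46273 mL × 1453.488 mcg/mL = 60265.6 mcg = 60.2656 mg

60.3 mg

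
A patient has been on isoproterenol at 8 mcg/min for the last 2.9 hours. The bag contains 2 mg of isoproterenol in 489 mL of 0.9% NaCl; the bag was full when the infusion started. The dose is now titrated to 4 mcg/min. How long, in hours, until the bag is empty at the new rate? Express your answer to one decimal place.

2.5 hours

Initial rate:
8 mcg/min × 60 min/hr = 480 mcg/hr
Concentration = 2 mg ÷ 489 mL = 0.00408998 mg/mL = 4.08998 mcg/mL
Rate = 480 mcg/hr ÷ 4.08998 mcg/mL = 117.36 mL/hr
Volume infused so far = 117.36 mL/hr × 2.9 hr = 340.344 mL
Volume remaining = 489 − 340.344 = 148.656 mL
New rate:
4 mcg/min × 60 min/hr = 240 mcg/hr
Rate = 240 mcg/hr ÷ 4.08998 mcg/mL = 58.68 mL/hr
Time remaining = 148.656 mL ÷ 58.68 mL/hr = 2.533333 hr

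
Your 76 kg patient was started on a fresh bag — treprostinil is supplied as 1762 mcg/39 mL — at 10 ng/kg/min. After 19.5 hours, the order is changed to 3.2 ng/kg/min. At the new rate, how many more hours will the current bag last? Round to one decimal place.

59.8 hours

Initial rate:
Dose = 10 ng/kg/min × 76 kg = 760 ng/min
760 ng/min × 60 min/hr = 45600 ng/hr
Concentration = 1762 mcg ÷ 39 mL = 45.17949 mcg/mL = 45179.49 ng/mL
Rate = 45600 ng/hr ÷ 45179.49 ng/mL = 1.009308 mL/hr
Volume infused so far = 1.009308 mL/hr × 19.5 hr = 19.6815 mL
Volume remaining = 39 − 19.6815 = 19.3185 mL
New rate:
Dose = 3.2 ng/kg/min × 76 kg = 243.2 ng/min
243.2 ng/min × 60 min/hr = 14592 ng/hr
Rate = 14592 ng/hr ÷ 45179.49 ng/mL = 0.3229784 mL/hr
Time remaining = 19.3185 mL ÷ 0.3229784 mL/hr = 59.8136 hr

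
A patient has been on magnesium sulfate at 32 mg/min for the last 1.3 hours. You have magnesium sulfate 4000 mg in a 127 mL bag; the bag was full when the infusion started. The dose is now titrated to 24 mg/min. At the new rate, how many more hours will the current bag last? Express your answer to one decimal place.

Initial rate:
32 mg/min × 60 min/hr = 1920 mg/hr
Concentration = 4000 mg ÷ 127 mL = 31.49606 mg/mL
Rate = 1920 mg/hr ÷ 31.49606 mg/mL = 60.96 mL/hr
Volume infused so far = 60.96 mL/hr × 1.3 hr = 79.248 mL
Volume remaining = 127 − 79.248 = 47.752 mL
New rate:
24 mg/min × 60 min/hr = 1440 mg/hr
Rate = 1440 mg/hr ÷ 31.49606 mg/mL = 45.72 mL/hr
Time remaining = 47.752 mL ÷ 45.72 mL/hr = 1.044444 hr

1.0 hours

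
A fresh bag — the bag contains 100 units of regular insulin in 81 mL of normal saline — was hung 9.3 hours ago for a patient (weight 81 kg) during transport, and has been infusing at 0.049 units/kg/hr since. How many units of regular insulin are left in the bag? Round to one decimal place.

63.1 units

Dose = 0.049 units/kg/hr × 81 kg = 3.969 units/hr
Concentration = 100 units ÷ 81 mL = 1.234568 units/mL
Rate = 3.969 units/hr ÷ 1.234568 units/mL = 3.21489 mL/hr
Volume infused = 3.21489 mL/hr × 9.3 hr = 29.89848 mL
Volume remaining = 81 − 29.89848 = 51.10152 mL
Drug remaining = 51.10152 mL × 1.234568 units/mL = 63.0883 units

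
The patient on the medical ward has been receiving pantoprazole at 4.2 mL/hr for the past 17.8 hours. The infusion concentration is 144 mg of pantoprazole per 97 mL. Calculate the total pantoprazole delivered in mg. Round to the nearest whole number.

Concentration = 144 mg ÷ 97 mL = 1.484536 mg/mL
Drug rate = 4.2 mL/hr × 1.484536 mg/mL = 6.235052 mg/hr
Total = 6.235052 mg/hr × 17.8 hr = 110.9839 mg

111 mg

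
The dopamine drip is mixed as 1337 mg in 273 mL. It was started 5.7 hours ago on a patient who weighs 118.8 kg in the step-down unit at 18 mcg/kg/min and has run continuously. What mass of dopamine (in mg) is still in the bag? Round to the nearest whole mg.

Dose = 18 mcg/kg/min × 118.8 kg = 2138.4 mcg/min
2138.4 mcg/min × 60 min/hr = 128304 mcg/hr
Concentration = 1337 mg ÷ 273 mL = 4.897436 mg/mL = 4897.436 mcg/mL
Rate = 128304 mcg/hr ÷ 4897.436 mcg/mL = 26.1982 mL/hr
Volume infused = 26.1982 mL/hr × 5.7 hr = 149.3297 mL
Volume remaining = 273 − 149.3297 = 123.6703 mL
Drug remaining = 123.6703 mL × 4897.436 mcg/mL = 605667.2 mcg = 605.6672 mg

606 mg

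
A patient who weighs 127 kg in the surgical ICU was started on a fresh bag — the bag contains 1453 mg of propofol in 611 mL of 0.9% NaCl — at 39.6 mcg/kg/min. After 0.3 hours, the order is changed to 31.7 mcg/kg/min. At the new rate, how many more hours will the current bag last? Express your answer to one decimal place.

5.6 hours

Initial rate:
Dose = 39.6 mcg/kg/min × 127 kg = 5029.2 mcg/min
5029.2 mcg/min × 60 min/hr = 301752 mcg/hr
Concentration = 1453 mg ÷ 611 mL = 2.378069 mg/mL = 2378.069 mcg/mL
Rate = 301752 mcg/hr ÷ 2378.069 mcg/mL = 126.8895 mL/hr
Volume infused so far = 126.8895 mL/hr × 0.3 hr = 38.06686 mL
Volume remaining = 611 − 38.06686 = 572.9331 mL
New rate:
Dose = 31.7 mcg/kg/min × 127 kg = 4025.9 mcg/min
4025.9 mcg/min × 60 min/hr = 241554 mcg/hr
Rate = 241554 mcg/hr ÷ 2378.069 mcg/mL = 101.5757 mL/hr
Time remaining = 572.9331 mL ÷ 101.5757 mL/hr = 5.640455 hr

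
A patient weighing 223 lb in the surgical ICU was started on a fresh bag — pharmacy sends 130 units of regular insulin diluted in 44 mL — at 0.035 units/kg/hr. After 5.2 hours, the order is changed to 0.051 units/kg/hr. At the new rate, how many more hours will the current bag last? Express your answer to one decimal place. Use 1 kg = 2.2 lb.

21.6 hours

Initial rate:
Weight = 223 lb ÷ 2.2 lb/kg = 101.3636 kg
Dose = 0.035 units/kg/hr × 101.3636 kg = 3.547727 units/hr
Concentration = 130 units ÷ 44 mL = 2.954545 units/mL
Rate = 3.547727 units/hr ÷ 2.954545 units/mL = 1.200769 mL/hr
Volume infused so far = 1.200769 mL/hr × 5.2 hr = 6.244 mL
Volume remaining = 44 − 6.244 = 37.756 mL
New rate:
Dose = 0.051 units/kg/hr × 101.3636 kg = 5.169545 units/hr
Rate = 5.169545 units/hr ÷ 2.954545 units/mL = 1.749692 mL/hr
Time remaining = 37.756 mL ÷ 1.749692 mL/hr = 21.57865 hr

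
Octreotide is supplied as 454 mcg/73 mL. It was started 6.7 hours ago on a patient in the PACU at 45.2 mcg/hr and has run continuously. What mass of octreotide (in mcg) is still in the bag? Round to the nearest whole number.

151 mcg

Concentration = 454 mcg ÷ 73 mL = 6.219178 mcg/mL
Rate = 45.2 mcg/hr ÷ 6.219178 mcg/mL = 7.267841 mL/hr
Volume infused = 7.267841 mL/hr × 6.7 hr = 48.69454 mL
Volume remaining = 73 − 48.69454 = 24.30546 mL
Drug remaining = 24.30546 mL × 6.219178 mcg/mL = 151.16 mcg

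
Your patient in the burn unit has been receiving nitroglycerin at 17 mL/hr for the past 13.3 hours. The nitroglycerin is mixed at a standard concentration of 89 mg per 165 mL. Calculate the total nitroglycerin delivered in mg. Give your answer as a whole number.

122 mg

Concentration = 89 mg ÷ 165 mL = 0.5393939 mg/mL = 539.3939 mcg/mL
Drug rate = 17 mL/hr × 539.3939 mcg/mL = 9169.697 mcg/hr
Total = 9169.697 mcg/hr × 13.3 hr = 121957 mcg = 121.957 mg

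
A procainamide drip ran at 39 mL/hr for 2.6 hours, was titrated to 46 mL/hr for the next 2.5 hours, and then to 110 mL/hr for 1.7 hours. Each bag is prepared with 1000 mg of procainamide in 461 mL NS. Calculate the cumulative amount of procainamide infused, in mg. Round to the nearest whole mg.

Concentration = 1000 mg ÷ 461 mL = 2.169197 mg/mL
Stage 1: 39 mL/hr × 2.6 hr = 101.4 mL → 101.4 mL × 2.169197 mg/mL = 219.9566 mg
Stage 2: 46 mL/hr × 2.5 hr = 115 mL → 115 mL × 2.169197 mg/mL = 249.4577 mg
Stage 3: 110 mL/hr × 1.7 hr = 187 mL → 187 mL × 2.169197 mg/mL = 405.6399 mg
Total = 219.9566 + 249.4577 + 405.6399 = 875.0542 mg

875 mg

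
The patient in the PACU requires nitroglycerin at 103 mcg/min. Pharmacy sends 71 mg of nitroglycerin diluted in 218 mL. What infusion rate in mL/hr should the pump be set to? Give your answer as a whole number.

103 mcg/min × 60 min/hr = 6180 mcg/hr
Concentration = 71 mg ÷ 218 mL = 0.3256881 mg/mL = 325.6881 mcg/mL
Rate = 6180 mcg/hr ÷ 325.6881 mcg/mL = 18.97521 mL/hr

19 mL/hr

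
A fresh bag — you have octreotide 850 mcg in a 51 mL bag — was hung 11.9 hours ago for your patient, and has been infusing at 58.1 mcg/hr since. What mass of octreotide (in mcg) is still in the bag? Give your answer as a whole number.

159 mcg

Concentration = 850 mcg ÷ 51 mL = 16.66667 mcg/mL
Rate = 58.1 mcg/hr ÷ 16.66667 mcg/mL = 3.486 mL/hr
Volume infused = 3.486 mL/hr × 11.9 hr = 41.4834 mL
Volume remaining = 51 − 41.4834 = 9.5166 mL
Drug remaining = 9.5166 mL × 16.66667 mcg/mL = 158.61 mcg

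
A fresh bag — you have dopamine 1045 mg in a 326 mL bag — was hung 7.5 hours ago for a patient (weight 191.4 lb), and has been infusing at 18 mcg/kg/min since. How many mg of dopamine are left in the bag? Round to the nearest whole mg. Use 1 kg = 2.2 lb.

340 mg

Weight = 191.4 lb ÷ 2.2 lb/kg = 87 kg
Dose = 18 mcg/kg/min × 87 kg = 1566 mcg/min
1566 mcg/min × 60 min/hr = 93960 mcg/hr
Concentration = 1045 mg ÷ 326 mL = 3.205521 mg/mL = 3205.521 mcg/mL
Rate = 93960 mcg/hr ÷ 3205.521 mcg/mL = 29.31192 mL/hr
Volume infused = 29.31192 mL/hr × 7.5 hr = 219.8394 mL
Volume remaining = 326 − 219.8394 = 106.1606 mL
Drug remaining = 106.1606 mL × 3205.521 mcg/mL = 340300 mcg = 340.3 mg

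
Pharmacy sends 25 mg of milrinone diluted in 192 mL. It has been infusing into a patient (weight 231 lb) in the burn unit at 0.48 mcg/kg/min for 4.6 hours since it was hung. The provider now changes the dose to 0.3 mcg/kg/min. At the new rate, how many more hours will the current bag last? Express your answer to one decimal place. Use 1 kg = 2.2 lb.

5.9 hours

Initial rate:
Weight = 231 lb ÷ 2.2 lb/kg = 105 kg
Dose = 0.48 mcg/kg/min × 105 kg = 50.4 mcg/min
50.4 mcg/min × 60 min/hr = 3024 mcg/hr
Concentration = 25 mg ÷ 192 mL = 0.1302083 mg/mL = 130.2083 mcg/mL
Rate = 3024 mcg/hr ÷ 130.2083 mcg/mL = 23.22432 mL/hr
Volume infused so far = 23.22432 mL/hr × 4.6 hr = 106.8319 mL
Volume remaining = 192 − 106.8319 = 85.16813 mL
New rate:
Dose = 0.3 mcg/kg/min × 105 kg = 31.5 mcg/min
31.5 mcg/min × 60 min/hr = 1890 mcg/hr
Rate = 1890 mcg/hr ÷ 130.2083 mcg/mL = 14.5152 mL/hr
Time remaining = 85.16813 mL ÷ 14.5152 mL/hr = 5.867513 hr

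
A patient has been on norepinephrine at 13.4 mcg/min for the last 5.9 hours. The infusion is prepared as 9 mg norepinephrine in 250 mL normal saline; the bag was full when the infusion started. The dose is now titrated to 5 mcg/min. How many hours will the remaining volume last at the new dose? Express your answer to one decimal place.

Initial rate:
13.4 mcg/min × 60 min/hr = 804 mcg/hr
Concentration = 9 mg ÷ 250 mL = 0.036 mg/mL = 36 mcg/mL
Rate = 804 mcg/hr ÷ 36 mcg/mL = 22.33333 mL/hr
Volume infused so far = 22.33333 mL/hr × 5.9 hr = 131.7667 mL
Volume remaining = 250 − 131.7667 = 118.2333 mL
New rate:
5 mcg/min × 60 min/hr = 300 mcg/hr
Rate = 300 mcg/hr ÷ 36 mcg/mL = 8.333333 mL/hr
Time remaining = 118.2333 mL ÷ 8.333333 mL/hr = 14.188 hr

14.2 hours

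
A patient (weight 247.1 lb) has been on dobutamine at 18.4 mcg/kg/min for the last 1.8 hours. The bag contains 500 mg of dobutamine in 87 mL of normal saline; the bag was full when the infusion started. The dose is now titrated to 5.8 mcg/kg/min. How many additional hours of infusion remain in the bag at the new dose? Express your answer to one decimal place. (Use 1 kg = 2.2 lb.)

Initial rate:
Weight = 247.1 lb ÷ 2.2 lb/kg = 112.3182 kg
Dose = 18.4 mcg/kg/min × 112.3182 kg = 2066.655 mcg/min
2066.655 mcg/min × 60 min/hr = 123999.3 mcg/hr
Concentration = 500 mg ÷ 87 mL = 5.747126 mg/mL = 5747.126 mcg/mL
Rate = 123999.3 mcg/hr ÷ 5747.126 mcg/mL = 21.57587 mL/hr
Volume infused so far = 21.57587 mL/hr × 1.8 hr = 38.83657 mL
Volume remaining = 87 − 38.83657 = 48.16343 mL
New rate:
Dose = 5.8 mcg/kg/min × 112.3182 kg = 651.4455 mcg/min
651.4455 mcg/min × 60 min/hr = 39086.73 mcg/hr
Rate = 39086.73 mcg/hr ÷ 5747.126 mcg/mL = 6.801091 mL/hr
Time remaining = 48.16343 mL ÷ 6.801091 mL/hr = 7.081721 hr

7.1 hours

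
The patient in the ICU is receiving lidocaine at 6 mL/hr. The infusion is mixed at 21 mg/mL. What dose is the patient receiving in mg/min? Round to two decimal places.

2.10 mg/min

Drug rate = 6 mL/hr × 21 mg/mL = 126 mg/hr
126 mg/hr ÷ 60 min/hr = 2.1 mg/min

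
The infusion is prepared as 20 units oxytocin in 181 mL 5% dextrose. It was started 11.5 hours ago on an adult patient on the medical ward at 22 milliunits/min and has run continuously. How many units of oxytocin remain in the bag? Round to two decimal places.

22 milliunits/min × 60 min/hr = 1320 milliunits/hr
Concentration = 20 units ÷ 181 mL = 0.1104972 units/mL = 110.4972 milliunits/mL
Rate = 1320 milliunits/hr ÷ 110.4972 milliunits/mL = 11.946 mL/hr
Volume infused = 11.946 mL/hr × 11.5 hr = 137.379 mL
Volume remaining = 181 − 137.379 = 43.621 mL
Drug remaining = 43.621 mL × 110.4972 milliunits/mL = 4820 milliunits = 4.82 units

4.82 units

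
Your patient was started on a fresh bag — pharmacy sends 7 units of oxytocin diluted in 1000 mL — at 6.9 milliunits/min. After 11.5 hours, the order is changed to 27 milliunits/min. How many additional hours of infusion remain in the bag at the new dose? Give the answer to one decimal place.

1.4 hours

Initial rate:
6.9 milliunits/min × 60 min/hr = 414 milliunits/hr
Concentration = 7 units ÷ 1000 mL = 0.007 units/mL = 7 milliunits/mL
Rate = 414 milliunits/hr ÷ 7 milliunits/mL = 59.14286 mL/hr
Volume infused so far = 59.14286 mL/hr × 11.5 hr = 680.1429 mL
Volume remaining = 1000 − 680.1429 = 319.8571 mL
New rate:
27 milliunits/min × 60 min/hr = 1620 milliunits/hr
Rate = 1620 milliunits/hr ÷ 7 milliunits/mL = 231.4286 mL/hr
Time remaining = 319.8571 mL ÷ 231.4286 mL/hr = 1.382099 hr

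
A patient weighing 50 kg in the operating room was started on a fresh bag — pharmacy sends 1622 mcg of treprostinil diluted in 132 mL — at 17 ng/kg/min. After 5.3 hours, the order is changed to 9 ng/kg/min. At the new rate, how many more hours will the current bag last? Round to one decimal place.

Initial rate:
Dose = 17 ng/kg/min × 50 kg = 850 ng/min
850 ng/min × 60 min/hr = 51000 ng/hr
Concentration = 1622 mcg ÷ 132 mL = 12.28788 mcg/mL = 12287.88 ng/mL
Rate = 51000 ng/hr ÷ 12287.88 ng/mL = 4.150432 mL/hr
Volume infused so far = 4.150432 mL/hr × 5.3 hr = 21.99729 mL
Volume remaining = 132 − 21.99729 = 110.0027 mL
New rate:
Dose = 9 ng/kg/min × 50 kg = 450 ng/min
450 ng/min × 60 min/hr = 27000 ng/hr
Rate = 27000 ng/hr ÷ 12287.88 ng/mL = 2.197287 mL/hr
Time remaining = 110.0027 mL ÷ 2.197287 mL/hr = 50.06296 hr

50.1 hours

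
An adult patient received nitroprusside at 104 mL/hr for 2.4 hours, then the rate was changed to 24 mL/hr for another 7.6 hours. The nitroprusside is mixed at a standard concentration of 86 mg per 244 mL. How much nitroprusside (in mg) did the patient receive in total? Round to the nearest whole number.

Concentration = 86 mg ÷ 244 mL = 0.352459 mg/mL
Stage 1: 104 mL/hr × 2.4 hr = 249.6 mL → 249.6 mL × 0.352459 mg/mL = 87.97377 mg
Stage 2: 24 mL/hr × 7.6 hr = 182.4 mL → 182.4 mL × 0.352459 mg/mL = 64.28852 mg
Total = 87.97377 + 64.28852 = 152.2623 mg

152 mg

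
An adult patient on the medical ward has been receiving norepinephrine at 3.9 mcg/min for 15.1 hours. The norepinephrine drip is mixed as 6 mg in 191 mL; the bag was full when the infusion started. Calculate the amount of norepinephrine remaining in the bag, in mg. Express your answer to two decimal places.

3.9 mcg/min × 60 min/hr = 234 mcg/hr
Concentration = 6 mg ÷ 191 mL = 0.03141361 mg/mL = 31.41361 mcg/mL
Rate = 234 mcg/hr ÷ 31.41361 mcg/mL = 7.449 mL/hr
Volume infused = 7.449 mL/hr × 15.1 hr = 112.4799 mL
Volume remaining = 191 − 112.4799 = 78.5201 mL
Drug remaining = 78.5201 mL × 31.41361 mcg/mL = 2466.6 mcg = 2.4666 mg

2.47 mg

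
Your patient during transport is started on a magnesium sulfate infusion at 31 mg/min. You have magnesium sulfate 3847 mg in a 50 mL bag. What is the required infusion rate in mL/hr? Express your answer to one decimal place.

31 mg/min × 60 min/hr = 1860 mg/hr
Concentration = 3847 mg ÷ 50 mL = 76.94 mg/mL
Rate = 1860 mg/hr ÷ 76.94 mg/mL = 24.17468 mL/hr

24.2 mL/hr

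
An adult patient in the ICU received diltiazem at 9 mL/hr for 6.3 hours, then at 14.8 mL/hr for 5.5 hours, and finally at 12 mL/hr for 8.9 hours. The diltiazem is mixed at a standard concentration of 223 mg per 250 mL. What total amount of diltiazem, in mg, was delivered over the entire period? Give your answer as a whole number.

218 mg

Concentration = 223 mg ÷ 250 mL = 0.892 mg/mL
Stage 1: 9 mL/hr × 6.3 hr = 56.7 mL → 56.7 mL × 0.892 mg/mL = 50.5764 mg
Stage 2: 14.8 mL/hr × 5.5 hr = 81.4 mL → 81.4 mL × 0.892 mg/mL = 72.6088 mg
Stage 3: 12 mL/hr × 8.9 hr = 106.8 mL → 106.8 mL × 0.892 mg/mL = 95.2656 mg
Total = 50.5764 + 72.6088 + 95.2656 = 218.4508 mg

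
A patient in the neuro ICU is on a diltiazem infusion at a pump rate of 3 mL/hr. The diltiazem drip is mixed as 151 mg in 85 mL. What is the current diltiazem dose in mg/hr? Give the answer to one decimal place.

5.3 mg/hr

Concentration = 151 mg ÷ 85 mL = 1.776471 mg/mL
Drug rate = 3 mL/hr × 1.776471 mg/mL = 5.329412 mg/hr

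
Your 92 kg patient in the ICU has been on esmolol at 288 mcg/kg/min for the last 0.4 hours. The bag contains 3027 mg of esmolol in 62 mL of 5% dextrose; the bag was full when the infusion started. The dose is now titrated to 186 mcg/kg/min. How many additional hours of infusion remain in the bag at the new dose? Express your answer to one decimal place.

Initial rate:
Dose = 288 mcg/kg/min × 92 kg = 26496 mcg/min
26496 mcg/min × 60 min/hr = 1589760 mcg/hr
Concentration = 3027 mg ÷ 62 mL = 48.82258 mg/mL = 48822.58 mcg/mL
Rate = 1589760 mcg/hr ÷ 48822.58 mcg/mL = 32.56198 mL/hr
Volume infused so far = 32.56198 mL/hr × 0.4 hr = 13.02479 mL
Volume remaining = 62 − 13.02479 = 48.97521 mL
New rate:
Dose = 186 mcg/kg/min × 92 kg = 17112 mcg/min
17112 mcg/min × 60 min/hr = 1026720 mcg/hr
Rate = 1026720 mcg/hr ÷ 48822.58 mcg/mL = 21.02961 mL/hr
Time remaining = 48.97521 mL ÷ 21.02961 mL/hr = 2.328869 hr

2.3 hours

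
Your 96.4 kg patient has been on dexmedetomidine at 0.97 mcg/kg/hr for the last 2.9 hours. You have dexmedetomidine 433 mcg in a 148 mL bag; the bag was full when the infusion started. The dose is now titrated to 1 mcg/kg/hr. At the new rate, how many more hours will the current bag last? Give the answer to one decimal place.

1.7 hours

Initial rate:
Dose = 0.97 mcg/kg/hr × 96.4 kg = 93.508 mcg/hr
Concentration = 433 mcg ÷ 148 mL = 2.925676 mcg/mL
Rate = 93.508 mcg/hr ÷ 2.925676 mcg/mL = 31.96116 mL/hr
Volume infused so far = 31.96116 mL/hr × 2.9 hr = 92.68738 mL
Volume remaining = 148 − 92.68738 = 55.31262 mL
New rate:
Dose = 1 mcg/kg/hr × 96.4 kg = 96.4 mcg/hr
Rate = 96.4 mcg/hr ÷ 2.925676 mcg/mL = 32.94965 mL/hr
Time remaining = 55.31262 mL ÷ 32.94965 mL/hr = 1.678701 hr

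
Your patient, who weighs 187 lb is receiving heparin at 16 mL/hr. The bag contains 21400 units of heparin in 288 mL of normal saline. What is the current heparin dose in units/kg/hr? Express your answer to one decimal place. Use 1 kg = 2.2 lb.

Weight = 187 lb ÷ 2.2 lb/kg = 85 kg
Concentration = 21400 units ÷ 288 mL = 74.30556 units/mL
Drug rate = 16 mL/hr × 74.30556 units/mL = 1188.889 units/hr
1188.889 units/hr ÷ 85 kg = 13.98693 units/kg/hr

14.0 units/kg/hr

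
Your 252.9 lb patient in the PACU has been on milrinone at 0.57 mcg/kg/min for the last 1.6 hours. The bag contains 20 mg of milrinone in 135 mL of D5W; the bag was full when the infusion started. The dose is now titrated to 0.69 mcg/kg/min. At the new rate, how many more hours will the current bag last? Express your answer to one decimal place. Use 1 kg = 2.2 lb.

Initial rate:
Weight = 252.9 lb ÷ 2.2 lb/kg = 114.9545 kg
Dose = 0.57 mcg/kg/min × 114.9545 kg = 65.52409 mcg/min
65.52409 mcg/min × 60 min/hr = 3931.445 mcg/hr
Concentration = 20 mg ÷ 135 mL = 0.1481481 mg/mL = 148.1481 mcg/mL
Rate = 3931.445 mcg/hr ÷ 148.1481 mcg/mL = 26.53726 mL/hr
Volume infused so far = 26.53726 mL/hr × 1.6 hr = 42.45961 mL
Volume remaining = 135 − 42.45961 = 92.54039 mL
New rate:
Dose = 0.69 mcg/kg/min × 114.9545 kg = 79.31864 mcg/min
79.31864 mcg/min × 60 min/hr = 4759.118 mcg/hr
Rate = 4759.118 mcg/hr ÷ 148.1481 mcg/mL = 32.12405 mL/hr
Time remaining = 92.54039 mL ÷ 32.12405 mL/hr = 2.88072 hr

2.9 hours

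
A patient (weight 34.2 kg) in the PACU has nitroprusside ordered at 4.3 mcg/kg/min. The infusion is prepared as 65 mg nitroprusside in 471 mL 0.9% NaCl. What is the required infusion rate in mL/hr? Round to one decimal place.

Dose = 4.3 mcg/kg/min × 34.2 kg = 147.06 mcg/min
147.06 mcg/min × 60 min/hr = 8823.6 mcg/hr
Concentration = 65 mg ÷ 471 mL = 0.1380042 mg/mL = 138.0042 mcg/mL
Rate = 8823.6 mcg/hr ÷ 138.0042 mcg/mL = 63.93716 mL/hr

63.9 mL/hr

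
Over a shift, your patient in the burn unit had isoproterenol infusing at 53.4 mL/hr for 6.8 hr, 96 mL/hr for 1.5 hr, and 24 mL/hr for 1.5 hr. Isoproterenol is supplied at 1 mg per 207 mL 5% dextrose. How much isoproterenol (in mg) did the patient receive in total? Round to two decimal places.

Concentration = 1 mg ÷ 207 mL = 0.004830918 mg/mL
Stage 1: 53.4 mL/hr × 6.8 hr = 363.12 mL → 363.12 mL × 0.004830918 mg/mL = 1.754203 mg
Stage 2: 96 mL/hr × 1.5 hr = 144 mL → 144 mL × 0.004830918 mg/mL = 0.6956522 mg
Stage 3: 24 mL/hr × 1.5 hr = 36 mL → 36 mL × 0.004830918 mg/mL = 0.173913 mg
Total = 1.754203 + 0.6956522 + 0.173913 = 2.623768 mg

2.62 mg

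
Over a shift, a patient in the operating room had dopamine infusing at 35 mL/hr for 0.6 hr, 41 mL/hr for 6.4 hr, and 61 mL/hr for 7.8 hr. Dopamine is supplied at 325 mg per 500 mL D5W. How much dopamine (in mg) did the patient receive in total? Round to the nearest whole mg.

Concentration = 325 mg ÷ 500 mL = 0.65 mg/mL
Stage 1: 35 mL/hr × 0.6 hr = 21 mL → 21 mL × 0.65 mg/mL = 13.65 mg
Stage 2: 41 mL/hr × 6.4 hr = 262.4 mL → 262.4 mL × 0.65 mg/mL = 170.56 mg
Stage 3: 61 mL/hr × 7.8 hr = 475.8 mL → 475.8 mL × 0.65 mg/mL = 309.27 mg
Total = 13.65 + 170.56 + 309.27 = 493.48 mg

493 mg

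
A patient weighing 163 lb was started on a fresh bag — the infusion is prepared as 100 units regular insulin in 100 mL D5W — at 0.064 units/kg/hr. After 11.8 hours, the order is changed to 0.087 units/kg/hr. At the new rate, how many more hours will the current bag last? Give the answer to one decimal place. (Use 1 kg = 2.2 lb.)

6.8 hours

Initial rate:
Weight = 163 lb ÷ 2.2 lb/kg = 74.09091 kg
Dose = 0.064 units/kg/hr × 74.09091 kg = 4.741818 units/hr
Concentration = 100 units ÷ 100 mL = 1 units/mL
Rate = 4.741818 units/hr ÷ 1 units/mL = 4.741818 mL/hr
Volume infused so far = 4.741818 mL/hr × 11.8 hr = 55.95345 mL
Volume remaining = 100 − 55.95345 = 44.04655 mL
New rate:
Dose = 0.087 units/kg/hr × 74.09091 kg = 6.445909 units/hr
Rate = 6.445909 units/hr ÷ 1 units/mL = 6.445909 mL/hr
Time remaining = 44.04655 mL ÷ 6.445909 mL/hr = 6.833256 hr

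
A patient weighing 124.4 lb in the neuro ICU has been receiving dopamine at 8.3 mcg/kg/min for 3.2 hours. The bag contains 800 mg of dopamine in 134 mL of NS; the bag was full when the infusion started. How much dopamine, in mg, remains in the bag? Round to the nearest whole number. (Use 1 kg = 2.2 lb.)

710 mg

Weight = 124.4 lb ÷ 2.2 lb/kg = 56.54545 kg
Dose = 8.3 mcg/kg/min × 56.54545 kg = 469.3273 mcg/min
469.3273 mcg/min × 60 min/hr = 28159.64 mcg/hr
Concentration = 800 mg ÷ 134 mL = 5.970149 mg/mL = 5970.149 mcg/mL
Rate = 28159.64 mcg/hr ÷ 5970.149 mcg/mL = 4.716739 mL/hr
Volume infused = 4.716739 mL/hr × 3.2 hr = 15.09357 mL
Volume remaining = 134 − 15.09357 = 118.9064 mL
Drug remaining = 118.9064 mL × 5970.149 mcg/mL = 709889.2 mcg = 709.8892 mg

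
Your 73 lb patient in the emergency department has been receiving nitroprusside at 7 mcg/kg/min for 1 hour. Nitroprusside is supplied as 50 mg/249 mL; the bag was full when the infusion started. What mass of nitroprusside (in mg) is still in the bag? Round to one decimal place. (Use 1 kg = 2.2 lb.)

36.1 mg

Weight = 73 lb ÷ 2.2 lb/kg = 33.18182 kg
Dose = 7 mcg/kg/min × 33.18182 kg = 232.2727 mcg/min
232.2727 mcg/min × 60 min/hr = 13936.36 mcg/hr
Concentration = 50 mg ÷ 249 mL = 0.2008032 mg/mL = 200.8032 mcg/mL
Rate = 13936.36 mcg/hr ÷ 200.8032 mcg/mL = 69.40309 mL/hr
Volume infused = 69.40309 mL/hr × 1 hr = 69.40309 mL
Volume remaining = 249 − 69.40309 = 179.5969 mL
Drug remaining = 179.5969 mL × 200.8032 mcg/mL = 36063.64 mcg = 36.06364 mg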